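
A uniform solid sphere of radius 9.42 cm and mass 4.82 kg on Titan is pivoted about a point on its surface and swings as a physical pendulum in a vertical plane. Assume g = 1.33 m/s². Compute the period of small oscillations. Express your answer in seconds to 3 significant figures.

1.98 s

I_cm = (2/5)mr² = 0.01711 kg·m². The pivot is at distance d = 0.0942 m from the centre of mass.
By the parallel-axis theorem, I = I_cm + md² = 0.01711 + 0.04277 = 0.05988 kg·m².
T = 2π√(I/(mgd)) = 2π√(0.05988/(4.82 × 1.33 × 0.0942)) = 1.98 s.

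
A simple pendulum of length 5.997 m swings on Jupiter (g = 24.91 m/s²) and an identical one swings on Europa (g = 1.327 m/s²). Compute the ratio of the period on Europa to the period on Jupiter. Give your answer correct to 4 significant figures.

T ∝ 1/√g, so T₂/T₁ = √(g₁/g₂) = √(24.91/1.327) = 4.333.

4.333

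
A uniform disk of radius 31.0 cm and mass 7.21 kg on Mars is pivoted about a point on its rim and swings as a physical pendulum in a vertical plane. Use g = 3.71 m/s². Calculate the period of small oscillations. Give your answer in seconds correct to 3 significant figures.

2.22 s

I_cm = ½mr² = 0.3464 kg·m². The pivot is at distance d = 0.310 m from the centre of mass.
By the parallel-axis theorem, I = I_cm + md² = 0.3464 + 0.6929 = 1.039 kg·m².
T = 2π√(I/(mgd)) = 2π√(1.039/(7.21 × 3.71 × 0.310)) = 2.22 s.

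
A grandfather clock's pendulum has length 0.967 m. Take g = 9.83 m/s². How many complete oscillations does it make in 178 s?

T = 2π√(L/g) = 2π√(0.967/9.83) = 1.971 s.
Number of complete oscillations = ⌊178/1.971⌋ = ⌊90.32⌋ = 90.

90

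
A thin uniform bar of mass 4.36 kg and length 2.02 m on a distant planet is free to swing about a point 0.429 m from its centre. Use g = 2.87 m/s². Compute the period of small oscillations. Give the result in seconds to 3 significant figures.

4.10 s

For a physical pendulum T = 2π√(I/(mgd)), with d = 0.4290 m from pivot to centre of mass.
I_cm = mL²/12 = 4.36 × 2.02²/12 = 1.483 kg·m²; I = I_cm + md² = 1.483 + 4.36 × 0.4290² = 2.285 kg·m².
T = 2π√(2.285/(4.36 × 2.87 × 0.4290)) = 4.10 s.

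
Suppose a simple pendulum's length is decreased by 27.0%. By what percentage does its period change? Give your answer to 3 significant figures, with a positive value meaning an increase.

T ∝ √L, so T'/T = √(0.7300) = 0.8544.
Percentage change in T = (0.8544 − 1) × 100% = -14.6%.

-14.6%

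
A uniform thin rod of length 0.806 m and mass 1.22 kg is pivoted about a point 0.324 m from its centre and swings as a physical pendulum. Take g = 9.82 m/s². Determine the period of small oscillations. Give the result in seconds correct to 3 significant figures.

For a physical pendulum T = 2π√(I/(mgd)), with d = 0.3240 m from pivot to centre of mass.
I_cm = mL²/12 = 1.22 × 0.806²/12 = 0.06605 kg·m²; I = I_cm + md² = 0.06605 + 1.22 × 0.3240² = 0.1941 kg·m².
T = 2π√(0.1941/(1.22 × 9.82 × 0.3240)) = 1.41 s.

1.41 s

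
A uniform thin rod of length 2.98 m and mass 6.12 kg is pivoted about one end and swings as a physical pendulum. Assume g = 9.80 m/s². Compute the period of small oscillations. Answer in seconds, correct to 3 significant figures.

2.83 s

For a physical pendulum T = 2π√(I/(mgd)), with d = 1.490 m from pivot to centre of mass.
I_cm = mL²/12 = 6.12 × 2.98²/12 = 4.529 kg·m²; I = I_cm + md² = 4.529 + 6.12 × 1.490² = 18.12 kg·m².
T = 2π√(18.12/(6.12 × 9.80 × 1.490)) = 2.83 s.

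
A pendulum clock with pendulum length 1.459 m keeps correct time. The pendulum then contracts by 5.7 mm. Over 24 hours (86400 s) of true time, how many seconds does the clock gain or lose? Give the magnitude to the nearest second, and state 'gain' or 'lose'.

gain 169 s

T ∝ √L, so T'/T = √(1.45330/1.459) = 0.998045.
In 86400 s of true time the clock registers 86400/0.998045 = 86569.3 s, so it gains 169 s.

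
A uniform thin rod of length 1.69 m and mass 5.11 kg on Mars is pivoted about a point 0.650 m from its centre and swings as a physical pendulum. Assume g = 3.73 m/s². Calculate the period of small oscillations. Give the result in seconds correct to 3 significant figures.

For a physical pendulum T = 2π√(I/(mgd)), with d = 0.6500 m from pivot to centre of mass.
I_cm = mL²/12 = 5.11 × 1.69²/12 = 1.216 kg·m²; I = I_cm + md² = 1.216 + 5.11 × 0.6500² = 3.375 kg·m².
T = 2π√(3.375/(5.11 × 3.73 × 0.6500)) = 3.28 s.

3.28 s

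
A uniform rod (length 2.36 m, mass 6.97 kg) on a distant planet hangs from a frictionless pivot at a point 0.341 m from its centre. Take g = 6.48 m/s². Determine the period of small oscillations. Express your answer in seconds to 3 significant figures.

3.22 s

For a physical pendulum T = 2π√(I/(mgd)), with d = 0.3410 m from pivot to centre of mass.
I_cm = mL²/12 = 6.97 × 2.36²/12 = 3.235 kg·m²; I = I_cm + md² = 3.235 + 6.97 × 0.3410² = 4.045 kg·m².
T = 2π√(4.045/(6.97 × 6.48 × 0.3410)) = 3.22 s.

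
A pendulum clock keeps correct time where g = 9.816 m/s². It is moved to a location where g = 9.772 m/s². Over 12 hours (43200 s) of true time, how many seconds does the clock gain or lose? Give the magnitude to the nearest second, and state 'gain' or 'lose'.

The clock's period scales as T ∝ 1/√g, so T'/T = √(9.816/9.772) = 1.00225.
In 43200 s of true time the clock registers 43200/1.00225 = 43103.1 s, so it loses 97 s.

lose 97 s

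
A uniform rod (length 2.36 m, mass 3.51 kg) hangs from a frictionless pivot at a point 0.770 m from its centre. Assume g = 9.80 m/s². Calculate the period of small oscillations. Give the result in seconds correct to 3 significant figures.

For a physical pendulum T = 2π√(I/(mgd)), with d = 0.7700 m from pivot to centre of mass.
I_cm = mL²/12 = 3.51 × 2.36²/12 = 1.629 kg·m²; I = I_cm + md² = 1.629 + 3.51 × 0.7700² = 3.710 kg·m².
T = 2π√(3.710/(3.51 × 9.80 × 0.7700)) = 2.35 s.

2.35 s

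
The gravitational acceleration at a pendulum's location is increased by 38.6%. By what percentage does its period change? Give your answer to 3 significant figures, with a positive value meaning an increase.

T ∝ 1/√g, so T'/T = 1/√(1.386) = 0.8494.
Percentage change in T = (0.8494 − 1) × 100% = -15.1%.

-15.1%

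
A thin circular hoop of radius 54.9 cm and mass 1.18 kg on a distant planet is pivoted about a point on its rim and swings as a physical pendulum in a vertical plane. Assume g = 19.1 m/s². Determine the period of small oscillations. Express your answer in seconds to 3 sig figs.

1.51 s

I_cm = mr² = 0.3557 kg·m². The pivot is at distance d = 0.549 m from the centre of mass.
By the parallel-axis theorem, I = I_cm + md² = 0.3557 + 0.3557 = 0.7113 kg·m².
T = 2π√(I/(mgd)) = 2π√(0.7113/(1.18 × 19.1 × 0.549)) = 1.51 s.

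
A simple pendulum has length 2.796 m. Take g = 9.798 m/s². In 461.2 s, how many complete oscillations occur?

137

T = 2π√(L/g) = 2π√(2.796/9.798) = 3.3564 s.
Number of complete oscillations = ⌊461.2/3.3564⌋ = ⌊137.41⌋ = 137.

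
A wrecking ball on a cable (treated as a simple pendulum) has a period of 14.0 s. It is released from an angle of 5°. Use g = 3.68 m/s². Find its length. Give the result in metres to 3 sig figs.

From T = 2π√(L/g), L = gT²/(4π²) = 3.68 × 14.00²/(4π²) = 18.3 m.

18.3 m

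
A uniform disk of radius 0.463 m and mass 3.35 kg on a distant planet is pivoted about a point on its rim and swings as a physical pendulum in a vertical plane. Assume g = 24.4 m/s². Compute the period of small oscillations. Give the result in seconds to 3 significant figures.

I_cm = ½mr² = 0.3591 kg·m². The pivot is at distance d = 0.463 m from the centre of mass.
By the parallel-axis theorem, I = I_cm + md² = 0.3591 + 0.7181 = 1.077 kg·m².
T = 2π√(I/(mgd)) = 2π√(1.077/(3.35 × 24.4 × 0.463)) = 1.06 s.

1.06 s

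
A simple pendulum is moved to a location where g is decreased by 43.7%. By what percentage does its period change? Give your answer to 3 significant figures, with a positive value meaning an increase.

33.3%

T ∝ 1/√g, so T'/T = 1/√(0.5630) = 1.333.
Percentage change in T = (1.333 − 1) × 100% = 33.3%.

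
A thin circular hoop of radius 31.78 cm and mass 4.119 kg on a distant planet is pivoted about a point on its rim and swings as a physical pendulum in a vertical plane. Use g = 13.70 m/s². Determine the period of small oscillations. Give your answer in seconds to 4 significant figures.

1.353 s

I_cm = mr² = 0.41601 kg·m². The pivot is at distance d = 0.3178 m from the centre of mass.
By the parallel-axis theorem, I = I_cm + md² = 0.41601 + 0.41601 = 0.83201 kg·m².
T = 2π√(I/(mgd)) = 2π√(0.83201/(4.119 × 13.70 × 0.3178)) = 1.353 s.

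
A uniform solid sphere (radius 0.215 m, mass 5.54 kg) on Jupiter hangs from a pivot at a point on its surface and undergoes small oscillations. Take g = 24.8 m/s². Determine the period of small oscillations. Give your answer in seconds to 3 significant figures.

I_cm = (2/5)mr² = 0.1024 kg·m². The pivot is at distance d = 0.215 m from the centre of mass.
By the parallel-axis theorem, I = I_cm + md² = 0.1024 + 0.2561 = 0.3585 kg·m².
T = 2π√(I/(mgd)) = 2π√(0.3585/(5.54 × 24.8 × 0.215)) = 0.692 s.

0.692 s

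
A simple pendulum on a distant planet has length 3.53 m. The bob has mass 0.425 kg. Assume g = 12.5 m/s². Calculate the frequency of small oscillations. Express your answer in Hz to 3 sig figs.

T = 2π√(L/g) = 2π√(3.53/12.5) = 3.339 s, so f = 1/T = 0.299 Hz.

0.299 Hz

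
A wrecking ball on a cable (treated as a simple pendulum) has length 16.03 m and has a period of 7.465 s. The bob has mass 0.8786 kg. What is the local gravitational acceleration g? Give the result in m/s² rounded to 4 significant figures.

11.36 m/s²

From T = 2π√(L/g), g = 4π²L/T² = 4π² × 16.03/7.4650² = 11.36 m/s².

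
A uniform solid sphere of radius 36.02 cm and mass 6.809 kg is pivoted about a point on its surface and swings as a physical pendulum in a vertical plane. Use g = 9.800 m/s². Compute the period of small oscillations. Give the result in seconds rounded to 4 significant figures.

1.425 s

I_cm = (2/5)mr² = 0.35337 kg·m². The pivot is at distance d = 0.3602 m from the centre of mass.
By the parallel-axis theorem, I = I_cm + md² = 0.35337 + 0.88343 = 1.2368 kg·m².
T = 2π√(I/(mgd)) = 2π√(1.2368/(6.809 × 9.800 × 0.3602)) = 1.425 s.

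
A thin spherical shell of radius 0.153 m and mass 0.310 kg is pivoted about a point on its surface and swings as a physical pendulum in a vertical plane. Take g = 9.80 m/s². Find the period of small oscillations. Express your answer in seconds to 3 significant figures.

1.01 s

I_cm = (2/3)mr² = 0.004838 kg·m². The pivot is at distance d = 0.153 m from the centre of mass.
By the parallel-axis theorem, I = I_cm + md² = 0.004838 + 0.007257 = 0.01209 kg·m².
T = 2π√(I/(mgd)) = 2π√(0.01209/(0.310 × 9.80 × 0.153)) = 1.01 s.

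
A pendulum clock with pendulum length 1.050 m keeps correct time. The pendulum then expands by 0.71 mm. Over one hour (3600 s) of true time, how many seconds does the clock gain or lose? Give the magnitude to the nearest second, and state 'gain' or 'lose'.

T ∝ √L, so T'/T = √(1.05071/1.050) = 1.00034.
In 3600 s of true time the clock registers 3600/1.00034 = 3598.8 s, so it loses 1 s.

lose 1 s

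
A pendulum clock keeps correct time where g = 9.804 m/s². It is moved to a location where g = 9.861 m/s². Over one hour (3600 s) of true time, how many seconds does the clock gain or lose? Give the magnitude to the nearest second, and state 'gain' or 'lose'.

The clock's period scales as T ∝ 1/√g, so T'/T = √(9.804/9.861) = 0.997106.
In 3600 s of true time the clock registers 3600/0.997106 = 3610.4 s, so it gains 10 s.

gain 10 s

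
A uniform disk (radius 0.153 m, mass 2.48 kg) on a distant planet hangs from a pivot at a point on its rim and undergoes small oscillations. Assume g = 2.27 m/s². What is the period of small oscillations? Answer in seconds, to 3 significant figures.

2.00 s

I_cm = ½mr² = 0.02903 kg·m². The pivot is at distance d = 0.153 m from the centre of mass.
By the parallel-axis theorem, I = I_cm + md² = 0.02903 + 0.05805 = 0.08708 kg·m².
T = 2π√(I/(mgd)) = 2π√(0.08708/(2.48 × 2.27 × 0.153)) = 2.00 s.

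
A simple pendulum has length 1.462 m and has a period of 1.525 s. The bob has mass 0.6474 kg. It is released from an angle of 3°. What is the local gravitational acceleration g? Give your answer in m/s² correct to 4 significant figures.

From T = 2π√(L/g), g = 4π²L/T² = 4π² × 1.462/1.5250² = 24.82 m/s².

24.82 m/s²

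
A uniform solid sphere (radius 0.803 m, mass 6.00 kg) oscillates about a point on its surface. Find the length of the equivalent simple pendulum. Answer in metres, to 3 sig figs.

1.12 m

The equivalent simple-pendulum length is L_eq = I/(md), where I is about the pivot and d = 0.8030 m.
I_cm = (2/5)mR² = 1.548 kg·m², so I = I_cm + md² = 1.548 + 3.869 = 5.416 kg·m².
L_eq = 5.416/(6.00 × 0.8030) = 1.12 m.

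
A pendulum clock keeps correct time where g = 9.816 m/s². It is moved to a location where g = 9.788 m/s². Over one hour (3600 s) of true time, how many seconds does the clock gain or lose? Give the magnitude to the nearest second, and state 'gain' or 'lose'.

The clock's period scales as T ∝ 1/√g, so T'/T = √(9.816/9.788) = 1.00143.
In 3600 s of true time the clock registers 3600/1.00143 = 3594.9 s, so it loses 5 s.

lose 5 s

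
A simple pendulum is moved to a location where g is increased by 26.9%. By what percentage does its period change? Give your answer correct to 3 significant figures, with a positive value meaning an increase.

T ∝ 1/√g, so T'/T = 1/√(1.269) = 0.8877.
Percentage change in T = (0.8877 − 1) × 100% = -11.2%.

-11.2%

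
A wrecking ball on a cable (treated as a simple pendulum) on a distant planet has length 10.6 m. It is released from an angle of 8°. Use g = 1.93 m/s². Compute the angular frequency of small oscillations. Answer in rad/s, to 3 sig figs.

ω = √(g/L) = √(1.93/10.6) = 0.427 rad/s.

0.427 rad/s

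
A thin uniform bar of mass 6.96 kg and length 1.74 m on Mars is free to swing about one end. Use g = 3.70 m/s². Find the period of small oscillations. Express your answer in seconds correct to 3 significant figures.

For a physical pendulum T = 2π√(I/(mgd)), with d = 0.8700 m from pivot to centre of mass.
I_cm = mL²/12 = 6.96 × 1.74²/12 = 1.756 kg·m²; I = I_cm + md² = 1.756 + 6.96 × 0.8700² = 7.024 kg·m².
T = 2π√(7.024/(6.96 × 3.70 × 0.8700)) = 3.52 s.

3.52 s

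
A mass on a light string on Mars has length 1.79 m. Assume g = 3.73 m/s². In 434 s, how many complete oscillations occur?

99

T = 2π√(L/g) = 2π√(1.79/3.73) = 4.353 s.
Number of complete oscillations = ⌊434/4.353⌋ = ⌊99.71⌋ = 99.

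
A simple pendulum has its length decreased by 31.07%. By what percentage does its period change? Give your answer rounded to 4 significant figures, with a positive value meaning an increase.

-16.98%

T ∝ √L, so T'/T = √(0.68930) = 0.83024.
Percentage change in T = (0.83024 − 1) × 100% = -16.98%.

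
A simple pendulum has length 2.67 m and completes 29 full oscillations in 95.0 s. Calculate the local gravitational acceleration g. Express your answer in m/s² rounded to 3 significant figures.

T = 95.0/29 = 3.276 s.
From T = 2π√(L/g), g = 4π²L/T² = 4π² × 2.67/3.276² = 9.82 m/s².

9.82 m/s²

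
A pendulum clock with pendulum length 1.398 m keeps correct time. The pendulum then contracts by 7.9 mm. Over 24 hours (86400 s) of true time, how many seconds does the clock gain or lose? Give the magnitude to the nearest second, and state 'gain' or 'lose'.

gain 245 s

T ∝ √L, so T'/T = √(1.39010/1.398) = 0.997171.
In 86400 s of true time the clock registers 86400/0.997171 = 86645.2 s, so it gains 245 s.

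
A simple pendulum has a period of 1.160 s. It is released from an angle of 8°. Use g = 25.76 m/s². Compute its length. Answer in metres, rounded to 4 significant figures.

From T = 2π√(L/g), L = gT²/(4π²) = 25.76 × 1.1600²/(4π²) = 0.8780 m.

0.8780 m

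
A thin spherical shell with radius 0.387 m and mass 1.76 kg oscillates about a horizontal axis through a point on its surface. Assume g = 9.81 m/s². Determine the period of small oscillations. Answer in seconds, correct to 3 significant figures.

1.61 s

I_cm = (2/3)mr² = 0.1757 kg·m². The pivot is at distance d = 0.387 m from the centre of mass.
By the parallel-axis theorem, I = I_cm + md² = 0.1757 + 0.2636 = 0.4393 kg·m².
T = 2π√(I/(mgd)) = 2π√(0.4393/(1.76 × 9.81 × 0.387)) = 1.61 s.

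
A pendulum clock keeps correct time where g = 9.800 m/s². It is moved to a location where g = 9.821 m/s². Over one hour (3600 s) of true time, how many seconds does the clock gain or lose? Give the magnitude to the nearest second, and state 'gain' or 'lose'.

gain 4 s

The clock's period scales as T ∝ 1/√g, so T'/T = √(9.800/9.821) = 0.998930.
In 3600 s of true time the clock registers 3600/0.998930 = 3603.9 s, so it gains 4 s.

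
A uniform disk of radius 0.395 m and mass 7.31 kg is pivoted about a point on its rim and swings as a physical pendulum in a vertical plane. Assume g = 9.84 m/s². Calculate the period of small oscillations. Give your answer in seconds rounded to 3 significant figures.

I_cm = ½mr² = 0.5703 kg·m². The pivot is at distance d = 0.395 m from the centre of mass.
By the parallel-axis theorem, I = I_cm + md² = 0.5703 + 1.141 = 1.711 kg·m².
T = 2π√(I/(mgd)) = 2π√(1.711/(7.31 × 9.84 × 0.395)) = 1.54 s.

1.54 s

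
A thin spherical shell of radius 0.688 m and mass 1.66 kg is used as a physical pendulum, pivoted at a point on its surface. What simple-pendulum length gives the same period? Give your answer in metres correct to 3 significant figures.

The equivalent simple-pendulum length is L_eq = I/(md), where I is about the pivot and d = 0.6880 m.
I_cm = (2/3)mR² = 0.5238 kg·m², so I = I_cm + md² = 0.5238 + 0.7858 = 1.310 kg·m².
L_eq = 1.310/(1.66 × 0.6880) = 1.15 m.

1.15 m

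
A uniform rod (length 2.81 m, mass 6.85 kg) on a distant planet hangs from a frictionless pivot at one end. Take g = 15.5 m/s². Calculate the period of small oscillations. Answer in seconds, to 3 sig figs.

2.18 s

For a physical pendulum T = 2π√(I/(mgd)), with d = 1.405 m from pivot to centre of mass.
I_cm = mL²/12 = 6.85 × 2.81²/12 = 4.507 kg·m²; I = I_cm + md² = 4.507 + 6.85 × 1.405² = 18.03 kg·m².
T = 2π√(18.03/(6.85 × 15.5 × 1.405)) = 2.18 s.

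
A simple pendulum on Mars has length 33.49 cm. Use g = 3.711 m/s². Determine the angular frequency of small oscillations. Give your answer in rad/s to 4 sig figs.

ω = √(g/L) = √(3.711/0.3349) = 3.329 rad/s.

3.329 rad/s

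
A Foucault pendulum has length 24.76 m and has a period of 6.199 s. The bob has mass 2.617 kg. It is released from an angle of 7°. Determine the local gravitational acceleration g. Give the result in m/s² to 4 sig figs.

25.44 m/s²

From T = 2π√(L/g), g = 4π²L/T² = 4π² × 24.76/6.1990² = 25.44 m/s².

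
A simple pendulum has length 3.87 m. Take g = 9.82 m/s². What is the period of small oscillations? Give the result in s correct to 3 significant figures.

3.94 s

T = 2π√(L/g) = 2π√(3.87/9.82) = 2π × 0.6278 = 3.94 s.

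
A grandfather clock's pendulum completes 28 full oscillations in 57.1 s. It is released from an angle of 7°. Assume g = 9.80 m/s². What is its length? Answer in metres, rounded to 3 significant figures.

1.03 m

T = 57.1/28 = 2.039 s.
From T = 2π√(L/g), L = gT²/(4π²) = 9.80 × 2.039²/(4π²) = 1.03 m.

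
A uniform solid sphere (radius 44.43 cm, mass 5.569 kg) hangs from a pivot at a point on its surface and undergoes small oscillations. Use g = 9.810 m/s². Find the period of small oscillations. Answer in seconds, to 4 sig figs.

I_cm = (2/5)mr² = 0.43973 kg·m². The pivot is at distance d = 0.4443 m from the centre of mass.
By the parallel-axis theorem, I = I_cm + md² = 0.43973 + 1.0993 = 1.5391 kg·m².
T = 2π√(I/(mgd)) = 2π√(1.5391/(5.569 × 9.810 × 0.4443)) = 1.582 s.

1.582 s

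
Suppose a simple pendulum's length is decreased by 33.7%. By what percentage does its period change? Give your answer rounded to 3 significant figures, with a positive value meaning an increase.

-18.6%

T ∝ √L, so T'/T = √(0.6630) = 0.8142.
Percentage change in T = (0.8142 − 1) × 100% = -18.6%.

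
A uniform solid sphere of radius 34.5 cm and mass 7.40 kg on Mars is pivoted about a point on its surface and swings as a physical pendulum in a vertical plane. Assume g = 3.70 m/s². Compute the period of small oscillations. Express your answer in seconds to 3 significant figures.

2.27 s

I_cm = (2/5)mr² = 0.3523 kg·m². The pivot is at distance d = 0.345 m from the centre of mass.
By the parallel-axis theorem, I = I_cm + md² = 0.3523 + 0.8808 = 1.233 kg·m².
T = 2π√(I/(mgd)) = 2π√(1.233/(7.40 × 3.70 × 0.345)) = 2.27 s.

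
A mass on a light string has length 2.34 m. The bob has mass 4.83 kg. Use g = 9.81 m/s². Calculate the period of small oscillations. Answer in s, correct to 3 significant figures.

T = 2π√(L/g) = 2π√(2.34/9.81) = 2π × 0.4884 = 3.07 s.

3.07 s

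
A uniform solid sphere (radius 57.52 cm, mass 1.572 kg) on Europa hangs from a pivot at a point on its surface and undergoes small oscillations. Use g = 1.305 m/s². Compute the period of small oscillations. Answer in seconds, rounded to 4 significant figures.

4.936 s

I_cm = (2/5)mr² = 0.20804 kg·m². The pivot is at distance d = 0.5752 m from the centre of mass.
By the parallel-axis theorem, I = I_cm + md² = 0.20804 + 0.52010 = 0.72815 kg·m².
T = 2π√(I/(mgd)) = 2π√(0.72815/(1.572 × 1.305 × 0.5752)) = 4.936 s.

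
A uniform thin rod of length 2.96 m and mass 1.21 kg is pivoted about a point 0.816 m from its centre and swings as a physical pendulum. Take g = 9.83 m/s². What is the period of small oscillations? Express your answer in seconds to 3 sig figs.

For a physical pendulum T = 2π√(I/(mgd)), with d = 0.8160 m from pivot to centre of mass.
I_cm = mL²/12 = 1.21 × 2.96²/12 = 0.8835 kg·m²; I = I_cm + md² = 0.8835 + 1.21 × 0.8160² = 1.689 kg·m².
T = 2π√(1.689/(1.21 × 9.83 × 0.8160)) = 2.62 s.

2.62 s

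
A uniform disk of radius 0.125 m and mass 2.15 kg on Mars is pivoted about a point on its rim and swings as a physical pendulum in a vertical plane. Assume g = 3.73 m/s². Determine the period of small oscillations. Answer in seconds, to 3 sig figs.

I_cm = ½mr² = 0.01680 kg·m². The pivot is at distance d = 0.125 m from the centre of mass.
By the parallel-axis theorem, I = I_cm + md² = 0.01680 + 0.03359 = 0.05039 kg·m².
T = 2π√(I/(mgd)) = 2π√(0.05039/(2.15 × 3.73 × 0.125)) = 1.41 s.

1.41 s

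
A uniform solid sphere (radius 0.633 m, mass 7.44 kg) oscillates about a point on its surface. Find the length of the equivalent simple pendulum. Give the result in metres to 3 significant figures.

The equivalent simple-pendulum length is L_eq = I/(md), where I is about the pivot and d = 0.6330 m.
I_cm = (2/5)mR² = 1.192 kg·m², so I = I_cm + md² = 1.192 + 2.981 = 4.174 kg·m².
L_eq = 4.174/(7.44 × 0.6330) = 0.886 m.

0.886 m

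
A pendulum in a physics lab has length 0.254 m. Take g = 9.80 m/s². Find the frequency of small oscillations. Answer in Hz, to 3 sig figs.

0.989 Hz

T = 2π√(L/g) = 2π√(0.254/9.80) = 1.012 s, so f = 1/T = 0.989 Hz.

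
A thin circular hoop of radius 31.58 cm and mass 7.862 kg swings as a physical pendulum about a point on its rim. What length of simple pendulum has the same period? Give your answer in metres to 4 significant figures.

The equivalent simple-pendulum length is L_eq = I/(md), where I is about the pivot and d = 0.31580 m.
I_cm = mR² = 0.78407 kg·m², so I = I_cm + md² = 0.78407 + 0.78407 = 1.5681 kg·m².
L_eq = 1.5681/(7.862 × 0.31580) = 0.6316 m.

0.6316 m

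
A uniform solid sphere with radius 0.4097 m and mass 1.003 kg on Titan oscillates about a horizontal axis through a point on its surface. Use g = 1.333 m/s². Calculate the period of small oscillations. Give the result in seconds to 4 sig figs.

4.122 s

I_cm = (2/5)mr² = 0.067343 kg·m². The pivot is at distance d = 0.4097 m from the centre of mass.
By the parallel-axis theorem, I = I_cm + md² = 0.067343 + 0.16836 = 0.23570 kg·m².
T = 2π√(I/(mgd)) = 2π√(0.23570/(1.003 × 1.333 × 0.4097)) = 4.122 s.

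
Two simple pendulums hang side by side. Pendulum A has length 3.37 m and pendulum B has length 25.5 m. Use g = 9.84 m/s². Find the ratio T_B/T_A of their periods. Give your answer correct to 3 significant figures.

T ∝ √L, so T_B/T_A = √(L_B/L_A) = √(25.5/3.37) = 2.75.

2.75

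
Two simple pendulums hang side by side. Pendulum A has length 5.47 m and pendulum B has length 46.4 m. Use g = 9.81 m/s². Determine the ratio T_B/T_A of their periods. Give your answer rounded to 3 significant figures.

2.91

T ∝ √L, so T_B/T_A = √(L_B/L_A) = √(46.4/5.47) = 2.91.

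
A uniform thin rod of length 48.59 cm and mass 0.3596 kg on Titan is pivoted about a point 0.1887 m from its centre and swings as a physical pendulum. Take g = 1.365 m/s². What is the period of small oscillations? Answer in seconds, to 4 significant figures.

2.911 s

For a physical pendulum T = 2π√(I/(mgd)), with d = 0.18870 m from pivot to centre of mass.
I_cm = mL²/12 = 0.3596 × 0.4859²/12 = 0.0070751 kg·m²; I = I_cm + md² = 0.0070751 + 0.3596 × 0.18870² = 0.019880 kg·m².
T = 2π√(0.019880/(0.3596 × 1.365 × 0.18870)) = 2.911 s.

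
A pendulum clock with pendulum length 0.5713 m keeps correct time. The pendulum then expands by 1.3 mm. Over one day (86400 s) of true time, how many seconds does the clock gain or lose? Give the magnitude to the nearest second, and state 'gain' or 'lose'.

lose 98 s

T ∝ √L, so T'/T = √(0.57260/0.5713) = 1.00114.
In 86400 s of true time the clock registers 86400/1.00114 = 86301.9 s, so it loses 98 s.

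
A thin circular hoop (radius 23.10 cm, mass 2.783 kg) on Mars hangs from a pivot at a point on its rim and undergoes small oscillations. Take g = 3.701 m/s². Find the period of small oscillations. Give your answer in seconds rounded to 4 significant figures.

I_cm = mr² = 0.14850 kg·m². The pivot is at distance d = 0.2310 m from the centre of mass.
By the parallel-axis theorem, I = I_cm + md² = 0.14850 + 0.14850 = 0.29701 kg·m².
T = 2π√(I/(mgd)) = 2π√(0.29701/(2.783 × 3.701 × 0.2310)) = 2.220 s.

2.220 s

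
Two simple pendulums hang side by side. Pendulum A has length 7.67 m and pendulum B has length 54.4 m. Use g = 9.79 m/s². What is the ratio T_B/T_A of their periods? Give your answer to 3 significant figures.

2.66

T ∝ √L, so T_B/T_A = √(L_B/L_A) = √(54.4/7.67) = 2.66.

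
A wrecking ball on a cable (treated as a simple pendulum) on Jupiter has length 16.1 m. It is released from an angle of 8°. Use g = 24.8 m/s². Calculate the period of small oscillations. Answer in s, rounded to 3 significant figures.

T = 2π√(L/g) = 2π√(16.1/24.8) = 2π × 0.8057 = 5.06 s.

5.06 s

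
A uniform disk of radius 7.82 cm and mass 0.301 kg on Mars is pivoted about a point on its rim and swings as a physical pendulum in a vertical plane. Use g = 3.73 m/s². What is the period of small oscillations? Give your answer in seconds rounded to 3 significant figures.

1.11 s

I_cm = ½mr² = 0.0009203 kg·m². The pivot is at distance d = 0.0782 m from the centre of mass.
By the parallel-axis theorem, I = I_cm + md² = 0.0009203 + 0.001841 = 0.002761 kg·m².
T = 2π√(I/(mgd)) = 2π√(0.002761/(0.301 × 3.73 × 0.0782)) = 1.11 s.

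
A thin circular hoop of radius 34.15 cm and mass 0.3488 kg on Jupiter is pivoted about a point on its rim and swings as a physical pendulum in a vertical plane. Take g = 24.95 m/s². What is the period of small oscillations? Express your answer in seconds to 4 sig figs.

I_cm = mr² = 0.040678 kg·m². The pivot is at distance d = 0.3415 m from the centre of mass.
By the parallel-axis theorem, I = I_cm + md² = 0.040678 + 0.040678 = 0.081356 kg·m².
T = 2π√(I/(mgd)) = 2π√(0.081356/(0.3488 × 24.95 × 0.3415)) = 1.040 s.

1.040 s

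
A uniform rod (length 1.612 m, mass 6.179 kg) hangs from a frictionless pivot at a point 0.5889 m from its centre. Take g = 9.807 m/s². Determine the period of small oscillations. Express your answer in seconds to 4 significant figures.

1.962 s

For a physical pendulum T = 2π√(I/(mgd)), with d = 0.58890 m from pivot to centre of mass.
I_cm = mL²/12 = 6.179 × 1.612²/12 = 1.3380 kg·m²; I = I_cm + md² = 1.3380 + 6.179 × 0.58890² = 3.4809 kg·m².
T = 2π√(3.4809/(6.179 × 9.807 × 0.58890)) = 1.962 s.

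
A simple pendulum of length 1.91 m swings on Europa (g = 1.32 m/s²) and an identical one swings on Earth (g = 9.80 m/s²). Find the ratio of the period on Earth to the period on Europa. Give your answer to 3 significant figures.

0.367

T ∝ 1/√g, so T₂/T₁ = √(g₁/g₂) = √(1.32/9.80) = 0.367.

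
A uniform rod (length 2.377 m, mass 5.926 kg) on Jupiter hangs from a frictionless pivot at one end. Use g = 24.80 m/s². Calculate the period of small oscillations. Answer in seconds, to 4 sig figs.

For a physical pendulum T = 2π√(I/(mgd)), with d = 1.1885 m from pivot to centre of mass.
I_cm = mL²/12 = 5.926 × 2.377²/12 = 2.7902 kg·m²; I = I_cm + md² = 2.7902 + 5.926 × 1.1885² = 11.161 kg·m².
T = 2π√(11.161/(5.926 × 24.80 × 1.1885)) = 1.588 s.

1.588 s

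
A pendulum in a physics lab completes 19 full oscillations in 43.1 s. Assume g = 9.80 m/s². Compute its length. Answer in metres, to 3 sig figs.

1.28 m

T = 43.1/19 = 2.268 s.
From T = 2π√(L/g), L = gT²/(4π²) = 9.80 × 2.268²/(4π²) = 1.28 m.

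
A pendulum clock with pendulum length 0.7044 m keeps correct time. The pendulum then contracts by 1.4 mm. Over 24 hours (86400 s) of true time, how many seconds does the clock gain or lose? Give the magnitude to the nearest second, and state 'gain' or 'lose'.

gain 86 s

T ∝ √L, so T'/T = √(0.70300/0.7044) = 0.999006.
In 86400 s of true time the clock registers 86400/0.999006 = 86486.0 s, so it gains 86 s.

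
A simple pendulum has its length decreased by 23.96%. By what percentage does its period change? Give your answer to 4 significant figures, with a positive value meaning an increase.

T ∝ √L, so T'/T = √(0.76040) = 0.87201.
Percentage change in T = (0.87201 − 1) × 100% = -12.80%.

-12.80%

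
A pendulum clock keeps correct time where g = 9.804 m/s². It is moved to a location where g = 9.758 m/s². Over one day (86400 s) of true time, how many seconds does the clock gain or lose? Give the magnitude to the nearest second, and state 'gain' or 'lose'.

The clock's period scales as T ∝ 1/√g, so T'/T = √(9.804/9.758) = 1.00235.
In 86400 s of true time the clock registers 86400/1.00235 = 86197.1 s, so it loses 203 s.

lose 203 s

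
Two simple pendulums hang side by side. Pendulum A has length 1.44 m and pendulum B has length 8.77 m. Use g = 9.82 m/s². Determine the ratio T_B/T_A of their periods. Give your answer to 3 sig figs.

2.47

T ∝ √L, so T_B/T_A = √(L_B/L_A) = √(8.77/1.44) = 2.47.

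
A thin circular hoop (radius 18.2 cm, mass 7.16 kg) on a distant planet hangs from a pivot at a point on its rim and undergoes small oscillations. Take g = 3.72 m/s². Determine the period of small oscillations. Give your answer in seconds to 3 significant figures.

I_cm = mr² = 0.2372 kg·m². The pivot is at distance d = 0.182 m from the centre of mass.
By the parallel-axis theorem, I = I_cm + md² = 0.2372 + 0.2372 = 0.4743 kg·m².
T = 2π√(I/(mgd)) = 2π√(0.4743/(7.16 × 3.72 × 0.182)) = 1.97 s.

1.97 s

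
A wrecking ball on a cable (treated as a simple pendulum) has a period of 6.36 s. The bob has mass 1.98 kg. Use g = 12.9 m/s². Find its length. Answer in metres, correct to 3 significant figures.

From T = 2π√(L/g), L = gT²/(4π²) = 12.9 × 6.360²/(4π²) = 13.2 m.

13.2 m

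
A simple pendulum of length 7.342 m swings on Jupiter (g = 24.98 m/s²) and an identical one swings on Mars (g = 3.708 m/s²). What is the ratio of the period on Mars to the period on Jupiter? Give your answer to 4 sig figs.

T ∝ 1/√g, so T₂/T₁ = √(g₁/g₂) = √(24.98/3.708) = 2.596.

2.596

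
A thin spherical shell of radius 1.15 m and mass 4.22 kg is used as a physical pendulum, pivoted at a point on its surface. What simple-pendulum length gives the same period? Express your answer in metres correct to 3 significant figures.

1.92 m

The equivalent simple-pendulum length is L_eq = I/(md), where I is about the pivot and d = 1.150 m.
I_cm = (2/3)mR² = 3.721 kg·m², so I = I_cm + md² = 3.721 + 5.581 = 9.302 kg·m².
L_eq = 9.302/(4.22 × 1.150) = 1.92 m.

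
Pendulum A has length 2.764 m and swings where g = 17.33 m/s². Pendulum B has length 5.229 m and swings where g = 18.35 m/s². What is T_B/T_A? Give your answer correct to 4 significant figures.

1.337

T = 2π√(L/g), so T_B/T_A = √((L_B/g_B)/(L_A/g_A)) = √((5.229/18.35)/(2.764/17.33)) = 1.337.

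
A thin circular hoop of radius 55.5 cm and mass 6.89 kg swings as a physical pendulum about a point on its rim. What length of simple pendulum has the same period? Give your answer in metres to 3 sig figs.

The equivalent simple-pendulum length is L_eq = I/(md), where I is about the pivot and d = 0.5550 m.
I_cm = mR² = 2.122 kg·m², so I = I_cm + md² = 2.122 + 2.122 = 4.245 kg·m².
L_eq = 4.245/(6.89 × 0.5550) = 1.11 m.

1.11 m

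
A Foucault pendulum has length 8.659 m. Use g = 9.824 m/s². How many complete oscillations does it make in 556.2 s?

94

T = 2π√(L/g) = 2π√(8.659/9.824) = 5.8989 s.
Number of complete oscillations = ⌊556.2/5.8989⌋ = ⌊94.289⌋ = 94.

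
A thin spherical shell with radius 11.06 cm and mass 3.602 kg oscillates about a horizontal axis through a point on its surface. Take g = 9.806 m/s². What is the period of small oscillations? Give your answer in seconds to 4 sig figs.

I_cm = (2/3)mr² = 0.029374 kg·m². The pivot is at distance d = 0.1106 m from the centre of mass.
By the parallel-axis theorem, I = I_cm + md² = 0.029374 + 0.044061 = 0.073435 kg·m².
T = 2π√(I/(mgd)) = 2π√(0.073435/(3.602 × 9.806 × 0.1106)) = 0.8615 s.

0.8615 s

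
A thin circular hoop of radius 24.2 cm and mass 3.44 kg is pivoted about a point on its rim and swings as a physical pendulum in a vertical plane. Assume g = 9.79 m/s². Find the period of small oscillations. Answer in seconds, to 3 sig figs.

I_cm = mr² = 0.2015 kg·m². The pivot is at distance d = 0.242 m from the centre of mass.
By the parallel-axis theorem, I = I_cm + md² = 0.2015 + 0.2015 = 0.4029 kg·m².
T = 2π√(I/(mgd)) = 2π√(0.4029/(3.44 × 9.79 × 0.242)) = 1.40 s.

1.40 s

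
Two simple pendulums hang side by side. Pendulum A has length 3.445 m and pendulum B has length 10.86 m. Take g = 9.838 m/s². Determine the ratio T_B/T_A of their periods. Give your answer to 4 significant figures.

T ∝ √L, so T_B/T_A = √(L_B/L_A) = √(10.86/3.445) = 1.775.

1.775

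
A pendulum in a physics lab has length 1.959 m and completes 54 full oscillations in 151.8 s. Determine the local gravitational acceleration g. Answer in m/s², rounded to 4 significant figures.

T = 151.8/54 = 2.8111 s.
From T = 2π√(L/g), g = 4π²L/T² = 4π² × 1.959/2.8111² = 9.787 m/s².

9.787 m/s²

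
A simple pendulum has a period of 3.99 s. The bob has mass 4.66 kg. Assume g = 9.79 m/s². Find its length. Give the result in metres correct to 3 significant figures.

3.95 m

From T = 2π√(L/g), L = gT²/(4π²) = 9.79 × 3.990²/(4π²) = 3.95 m.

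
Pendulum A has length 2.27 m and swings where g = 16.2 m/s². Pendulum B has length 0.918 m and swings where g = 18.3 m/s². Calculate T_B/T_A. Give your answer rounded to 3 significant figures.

0.598

T = 2π√(L/g), so T_B/T_A = √((L_B/g_B)/(L_A/g_A)) = √((0.918/18.3)/(2.27/16.2)) = 0.598.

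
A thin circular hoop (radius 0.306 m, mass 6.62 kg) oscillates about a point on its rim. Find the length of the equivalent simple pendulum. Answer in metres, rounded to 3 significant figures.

The equivalent simple-pendulum length is L_eq = I/(md), where I is about the pivot and d = 0.3060 m.
I_cm = mR² = 0.6199 kg·m², so I = I_cm + md² = 0.6199 + 0.6199 = 1.240 kg·m².
L_eq = 1.240/(6.62 × 0.3060) = 0.612 m.

0.612 m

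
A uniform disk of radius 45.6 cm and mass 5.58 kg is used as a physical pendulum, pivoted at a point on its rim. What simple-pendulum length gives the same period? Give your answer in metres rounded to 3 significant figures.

The equivalent simple-pendulum length is L_eq = I/(md), where I is about the pivot and d = 0.4560 m.
I_cm = ½mR² = 0.5801 kg·m², so I = I_cm + md² = 0.5801 + 1.160 = 1.740 kg·m².
L_eq = 1.740/(5.58 × 0.4560) = 0.684 m.

0.684 m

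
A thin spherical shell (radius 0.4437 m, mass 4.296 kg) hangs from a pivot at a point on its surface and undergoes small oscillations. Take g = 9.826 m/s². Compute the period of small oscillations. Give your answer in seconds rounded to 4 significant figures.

1.724 s

I_cm = (2/3)mr² = 0.56383 kg·m². The pivot is at distance d = 0.4437 m from the centre of mass.
By the parallel-axis theorem, I = I_cm + md² = 0.56383 + 0.84575 = 1.4096 kg·m².
T = 2π√(I/(mgd)) = 2π√(1.4096/(4.296 × 9.826 × 0.4437)) = 1.724 s.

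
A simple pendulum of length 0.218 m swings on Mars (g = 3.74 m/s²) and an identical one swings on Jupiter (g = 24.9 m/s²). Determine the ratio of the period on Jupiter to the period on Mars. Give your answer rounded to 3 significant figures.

0.388

T ∝ 1/√g, so T₂/T₁ = √(g₁/g₂) = √(3.74/24.9) = 0.388.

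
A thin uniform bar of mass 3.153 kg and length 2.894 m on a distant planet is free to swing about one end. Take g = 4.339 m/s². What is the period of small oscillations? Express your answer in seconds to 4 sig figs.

For a physical pendulum T = 2π√(I/(mgd)), with d = 1.4470 m from pivot to centre of mass.
I_cm = mL²/12 = 3.153 × 2.894²/12 = 2.2006 kg·m²; I = I_cm + md² = 2.2006 + 3.153 × 1.4470² = 8.8024 kg·m².
T = 2π√(8.8024/(3.153 × 4.339 × 1.4470)) = 4.190 s.

4.190 s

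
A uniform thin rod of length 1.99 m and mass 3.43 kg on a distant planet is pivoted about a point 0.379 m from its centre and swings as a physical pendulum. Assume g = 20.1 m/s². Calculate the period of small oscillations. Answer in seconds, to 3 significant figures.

For a physical pendulum T = 2π√(I/(mgd)), with d = 0.3790 m from pivot to centre of mass.
I_cm = mL²/12 = 3.43 × 1.99²/12 = 1.132 kg·m²; I = I_cm + md² = 1.132 + 3.43 × 0.3790² = 1.625 kg·m².
T = 2π√(1.625/(3.43 × 20.1 × 0.3790)) = 1.57 s.

1.57 s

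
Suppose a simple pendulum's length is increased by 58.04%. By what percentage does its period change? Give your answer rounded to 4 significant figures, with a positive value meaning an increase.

25.71%

T ∝ √L, so T'/T = √(1.5804) = 1.2571.
Percentage change in T = (1.2571 − 1) × 100% = 25.71%.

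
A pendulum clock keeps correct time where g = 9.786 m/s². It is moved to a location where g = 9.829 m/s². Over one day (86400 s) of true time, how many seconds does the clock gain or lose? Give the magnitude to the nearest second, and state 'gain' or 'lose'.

The clock's period scales as T ∝ 1/√g, so T'/T = √(9.786/9.829) = 0.997810.
In 86400 s of true time the clock registers 86400/0.997810 = 86589.6 s, so it gains 190 s.

gain 190 s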